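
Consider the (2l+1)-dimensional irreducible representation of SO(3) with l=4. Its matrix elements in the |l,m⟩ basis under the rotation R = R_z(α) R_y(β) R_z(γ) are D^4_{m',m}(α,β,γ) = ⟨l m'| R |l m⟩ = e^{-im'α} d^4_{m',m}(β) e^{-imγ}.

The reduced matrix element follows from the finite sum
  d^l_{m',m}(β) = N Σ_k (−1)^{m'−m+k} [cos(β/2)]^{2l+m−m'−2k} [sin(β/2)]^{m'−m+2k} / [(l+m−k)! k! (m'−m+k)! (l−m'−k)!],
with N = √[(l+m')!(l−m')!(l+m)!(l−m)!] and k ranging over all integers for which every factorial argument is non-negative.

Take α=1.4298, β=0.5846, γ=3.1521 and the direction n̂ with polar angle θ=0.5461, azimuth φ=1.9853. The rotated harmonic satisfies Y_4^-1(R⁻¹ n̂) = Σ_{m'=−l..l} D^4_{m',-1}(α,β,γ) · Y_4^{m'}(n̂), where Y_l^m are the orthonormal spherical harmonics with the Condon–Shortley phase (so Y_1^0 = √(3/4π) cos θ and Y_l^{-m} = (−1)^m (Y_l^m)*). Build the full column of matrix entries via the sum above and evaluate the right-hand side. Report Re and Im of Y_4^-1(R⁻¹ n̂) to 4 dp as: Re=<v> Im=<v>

Need the full column D^4_{m',-1} for m'=−4..4 at α=1.4298, β=0.5846, γ=3.1521.
cos(β/2)=0.957584, sin(β/2)=0.288155
d^4_{-4,-1}: single k=3 term ⇒ +0.144164;  D = -0.122641+0.075780i
d^4_{-3,-1}: k∈[2..3] ⇒ +0.508141 -0.076689 = +0.431452;  D = +0.172962+0.395266i
d^4_{-2,-1}: k∈[1..3] ⇒ +0.902610 -0.408668 +0.024671 = +0.518613;  D = +0.499618-0.139073i
d^4_{-1,-1}: k∈[0..3] ⇒ +0.706991 -0.960296 +0.173914 -0.005249 = -0.084640;  D = +0.011013+0.083921i
d^4_{0,-1}: k∈[0..3] ⇒ -0.951434 +0.516928 -0.046809 +0.000706 = -0.480609;  D = +0.480582+0.005050i
d^4_{1,-1}: k∈[0..3] ⇒ +0.640197 -0.173914 +0.007874 -0.000048 = +0.474110;  D = -0.071555+0.468679i
d^4_{2,-1}: k∈[0..2] ⇒ -0.272445 +0.037006 -0.000670 = -0.236109;  D = -0.226081-0.068081i
d^4_{3,-1}: k∈[0..1] ⇒ +0.076689 -0.004167 = +0.072522;  D = +0.030463-0.065814i
d^4_{4,-1}: single k=0 term ⇒ -0.013054;  D = +0.010959+0.007094i
Y_4^{m'}(θ=0.5461,φ=1.9853) and Σ D·Y over m':
  (-0.1226+0.0758i)·(-0.0028-0.0321i)  (+0.1730+0.3953i)·(+0.1419+0.0482i)  (+0.4996-0.1391i)·(-0.2507+0.2735i)  (+0.0110+0.0839i)·(-0.1786-0.4059i)  (+0.4806+0.0050i)·(-0.0257+0.0000i)  (-0.0716+0.4687i)·(+0.1786-0.4059i)  (-0.2261-0.0681i)·(-0.2507-0.2735i)  (+0.0305-0.0658i)·(-0.1419+0.0482i)  (+0.0110+0.0071i)·(-0.0028+0.0321i)
Y_4^-1(R⁻¹ n̂) = +0.154910+0.422860i

Re=0.1549 Im=0.4229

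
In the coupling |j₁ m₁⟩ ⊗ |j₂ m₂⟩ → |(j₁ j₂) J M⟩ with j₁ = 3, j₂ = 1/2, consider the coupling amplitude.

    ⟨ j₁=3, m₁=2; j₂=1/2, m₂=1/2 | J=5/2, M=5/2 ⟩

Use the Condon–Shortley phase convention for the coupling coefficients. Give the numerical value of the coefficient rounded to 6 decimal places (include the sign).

√[6·1!5!0!/7! · 5!1!1!0!5!0!] = √(14400/7)
  +(−1)^1/∏(1,0,0,0,5,0)! = -1/120  (running -1/120)
⟨..|..⟩ = √(14400/7)·(-1/120) = -0.377964

−√(1/7) ≈ -0.377964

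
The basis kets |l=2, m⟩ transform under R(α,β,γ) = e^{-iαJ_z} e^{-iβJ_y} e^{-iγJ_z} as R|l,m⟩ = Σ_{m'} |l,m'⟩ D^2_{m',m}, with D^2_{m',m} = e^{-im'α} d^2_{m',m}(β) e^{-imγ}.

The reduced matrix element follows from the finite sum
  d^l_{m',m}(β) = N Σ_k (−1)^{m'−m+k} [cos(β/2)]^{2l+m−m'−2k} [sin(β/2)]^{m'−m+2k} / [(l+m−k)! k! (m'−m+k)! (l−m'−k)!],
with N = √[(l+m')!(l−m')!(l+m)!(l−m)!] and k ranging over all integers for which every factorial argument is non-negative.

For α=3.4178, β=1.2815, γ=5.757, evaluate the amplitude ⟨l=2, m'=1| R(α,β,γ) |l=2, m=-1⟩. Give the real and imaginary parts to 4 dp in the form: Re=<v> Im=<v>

Re=-0.3901 Im=0.4036

D^2_{1,-1}(3.4178,1.2815,5.7570) = e^{-i·1·3.4178}·d^2_{1,-1}(1.2815)·e^{-i·-1·5.7570}. Compute d first:
With c≡cos(β/2)=0.801648 and s≡sin(β/2)=0.597797, N=[6·1·1·6]^{1/2}=6.000000
The bounds max(0,m−m')=0 and min(l+m,l−m')=1 give 2 terms
  k=0: (−1)^2·6.0000/(2)·0.8016^2·0.5978^2 = +0.688962
  k=1: (−1)^3·6.0000/(6)·0.8016^0·0.5978^4 = -0.127707
d^2_{1,-1}(1.2815) = +0.688962 -0.127707 = +0.561255
D = (-0.962097+0.272709i)·(+0.561255)·(+0.864729-0.502238i) = -0.390066+0.403554i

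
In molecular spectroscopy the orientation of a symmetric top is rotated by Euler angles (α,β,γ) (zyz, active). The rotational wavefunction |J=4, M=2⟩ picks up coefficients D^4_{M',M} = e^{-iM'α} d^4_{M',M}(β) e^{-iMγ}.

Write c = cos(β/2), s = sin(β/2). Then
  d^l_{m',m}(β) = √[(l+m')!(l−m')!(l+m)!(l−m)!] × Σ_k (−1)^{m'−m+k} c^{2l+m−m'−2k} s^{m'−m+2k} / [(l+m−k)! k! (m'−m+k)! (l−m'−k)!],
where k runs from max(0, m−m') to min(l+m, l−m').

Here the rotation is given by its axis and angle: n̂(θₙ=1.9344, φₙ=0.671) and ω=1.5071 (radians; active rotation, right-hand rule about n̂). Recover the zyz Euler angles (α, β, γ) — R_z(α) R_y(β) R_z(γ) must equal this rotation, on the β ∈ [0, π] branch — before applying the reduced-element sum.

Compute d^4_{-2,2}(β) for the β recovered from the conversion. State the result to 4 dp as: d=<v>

d=0.4192

Axis–angle → zyz. n̂ = (sinθₙcosφₙ, sinθₙsinφₙ, cosθₙ) = (+0.731996, +0.581119, -0.355645), ω = 1.5071.
R = I cosω + sinω [n̂]ₓ + (1−cosω) n̂n̂ᵀ gives
  R = [+0.565364, +0.753223, +0.336181; +0.043377, +0.379857, -0.924028; -0.823700, +0.536995, +0.182085]
β = atan2(√(R₁₃²+R₂₃²), R₃₃) = 1.387690; α = atan2(R₂₃, R₁₃) mod 2π = 5.061323; γ = atan2(R₃₂, −R₃₁) mod 2π = 0.577731
d^4_{-2,2}(β=1.3877) via the finite sum:
Half-angle: c=0.768793, s=0.639498. N=√(2·720·720·2)=1440.000000
k∈{4,5,6} keeps every argument non-negative
  k=4: (−1)^0·1440.0000/(96)·0.7688^4·0.6395^4 = +0.876365
  k=5: (−1)^1·1440.0000/(120)·0.7688^2·0.6395^6 = -0.485103
  k=6: (−1)^2·1440.0000/(1440)·0.7688^0·0.6395^8 = +0.027971
d^4_{-2,2}(1.3877) = +0.876365 -0.485103 +0.027971 = +0.419233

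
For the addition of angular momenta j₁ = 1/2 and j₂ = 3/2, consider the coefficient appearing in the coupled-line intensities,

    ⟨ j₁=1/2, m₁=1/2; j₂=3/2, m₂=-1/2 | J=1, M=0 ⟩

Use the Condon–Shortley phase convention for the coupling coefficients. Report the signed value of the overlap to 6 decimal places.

+0.707107  (= +√(1/2))

√[3·1!0!2!/4! · 1!0!1!2!1!1!] = √(1/2)
  +(−1)^0/∏(0,1,0,1,0,1)! = 1  (running 1)
⟨..|..⟩ = √(1/2)·(1) = +0.707107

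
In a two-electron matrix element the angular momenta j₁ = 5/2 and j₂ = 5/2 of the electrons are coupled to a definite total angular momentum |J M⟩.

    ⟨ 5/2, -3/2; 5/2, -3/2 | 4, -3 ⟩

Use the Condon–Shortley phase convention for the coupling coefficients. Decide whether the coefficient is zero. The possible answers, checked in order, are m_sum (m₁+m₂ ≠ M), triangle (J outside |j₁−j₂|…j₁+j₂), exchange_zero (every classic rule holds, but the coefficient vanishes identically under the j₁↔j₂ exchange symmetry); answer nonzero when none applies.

m-sum: m₁+m₂ = -3/2+(-3/2) = -3, M = -3  ✓
triangle: |j₁−j₂| = 0 ≤ J = 4 ≤ j₁+j₂ = 5  ✓
exchange: j₁=j₂ and m₁=m₂, and (−1)^(j₁+j₂−J) = (−1)^1 = −1 forces ⟨j₁m₁;j₂m₂|JM⟩ = −⟨j₂m₂;j₁m₁|JM⟩ = −⟨j₁m₁;j₂m₂|JM⟩ ⇒ the coefficient vanishes identically
Racah sum check: Σ_k collapses to 0 ⇒ CG = 0

exchange_zero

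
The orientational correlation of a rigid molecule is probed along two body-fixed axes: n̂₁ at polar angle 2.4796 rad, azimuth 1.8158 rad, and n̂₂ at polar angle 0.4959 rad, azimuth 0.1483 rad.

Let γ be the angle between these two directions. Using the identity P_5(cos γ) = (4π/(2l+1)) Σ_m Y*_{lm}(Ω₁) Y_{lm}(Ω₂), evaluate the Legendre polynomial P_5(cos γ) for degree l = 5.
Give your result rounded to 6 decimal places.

Expand P_5 via completeness: Σ_{m} conj(Y_{5,m}) at Ω₁ times Y_{5,m} at Ω₂ —
  term(m=-5) = -0.000214+0.000408i   from Y*(Ω₁)=-0.038320+0.013805i, Y(Ω₂)=+0.008348-0.007646i
  term(m=-4) = -0.010129-0.004126i   from Y*(Ω₁)=-0.092062-0.137264i, Y(Ω₂)=+0.054868-0.036992i
  term(m=-3) = +0.023490-0.078686i   from Y*(Ω₁)=+0.247820-0.274142i, Y(Ω₂)=+0.200576-0.095631i
  term(m=-2) = +0.191443+0.037495i   from Y*(Ω₁)=+0.386151+0.205972i, Y(Ω₂)=+0.426283-0.130278i
  term(m=-1) = -0.003318+0.034203i   from Y*(Ω₁)=-0.019983+0.079924i, Y(Ω₂)=+0.412541-0.061632i
  term(m=+0) = -0.057282+0.000000i   from Y*(Ω₁)=+0.384208-0.000000i, Y(Ω₂)=-0.149092+0.000000i
  term(m=+1) = -0.003318-0.034203i   from Y*(Ω₁)=+0.019983+0.079924i, Y(Ω₂)=-0.412541-0.061632i
  term(m=+2) = +0.191443-0.037495i   from Y*(Ω₁)=+0.386151-0.205972i, Y(Ω₂)=+0.426283+0.130278i
  term(m=+3) = +0.023490+0.078686i   from Y*(Ω₁)=-0.247820-0.274142i, Y(Ω₂)=-0.200576-0.095631i
  term(m=+4) = -0.010129+0.004126i   from Y*(Ω₁)=-0.092062+0.137264i, Y(Ω₂)=+0.054868+0.036992i
  term(m=+5) = -0.000214-0.000408i   from Y*(Ω₁)=+0.038320+0.013805i, Y(Ω₂)=-0.008348-0.007646i
Σ over m = +0.345263+0.000000i; ×(4π/11) → +0.394427+0.000000i. Real part: 0.394427

0.394427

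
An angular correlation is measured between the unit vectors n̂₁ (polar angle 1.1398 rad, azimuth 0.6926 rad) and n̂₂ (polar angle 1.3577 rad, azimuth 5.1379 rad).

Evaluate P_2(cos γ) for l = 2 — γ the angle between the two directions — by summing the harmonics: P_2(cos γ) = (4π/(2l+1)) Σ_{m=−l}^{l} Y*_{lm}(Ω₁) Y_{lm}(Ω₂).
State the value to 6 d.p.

Expand P_2 via completeness: Σ_{m} conj(Y_{2,m}) at Ω₁ times Y_{2,m} at Ω₂ —
  term(m=-2) = -0.10127 - 0.05990j   from Y*(Ω₁)=0.05884 + 0.31338j, Y(Ω₂)=-0.24325 + 0.27747j
  term(m=-1) = -0.01236 + 0.04517j   from Y*(Ω₁)=0.22567 + 0.18724j, Y(Ω₂)=0.06592 + 0.14545j
  term(m=+0) = 0.04103 + 0.00000j   from Y*(Ω₁)=-0.15025 + 0.00000j, Y(Ω₂)=-0.27307 + 0.00000j
  term(m=+1) = -0.01236 - 0.04517j   from Y*(Ω₁)=-0.22567 + 0.18724j, Y(Ω₂)=-0.06592 + 0.14545j
  term(m=+2) = -0.10127 + 0.05990j   from Y*(Ω₁)=0.05884 - 0.31338j, Y(Ω₂)=-0.24325 - 0.27747j
Total Σ_m = -0.18622 + 0.00000j. Multiply by 2.513274: -0.46802 + 0.00000j. P_2(cos γ) = -0.468021

-0.468021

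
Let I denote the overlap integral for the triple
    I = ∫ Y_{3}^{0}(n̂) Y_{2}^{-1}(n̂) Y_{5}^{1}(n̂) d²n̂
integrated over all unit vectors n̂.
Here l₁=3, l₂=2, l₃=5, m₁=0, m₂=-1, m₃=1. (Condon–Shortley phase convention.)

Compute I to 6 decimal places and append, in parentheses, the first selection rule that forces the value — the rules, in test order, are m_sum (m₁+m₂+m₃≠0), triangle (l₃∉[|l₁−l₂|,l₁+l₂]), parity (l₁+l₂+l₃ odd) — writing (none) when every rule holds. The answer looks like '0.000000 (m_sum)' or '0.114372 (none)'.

-0.214318 (none)

Checks pass: Σm=0; 10 even; l₃=5∈[1,5].
(2·3+1)(2·2+1)(2·5+1) = 385
Δ: 0! 6! 4! / 11! → 1/2310
sum: t=0:+1/144 = 1/144
3j²(3 2 5; 0 0 0) = Δ·Π!·Σ² = 10/231  (sign -1)
sum: t=0:+1/216 = 1/216
3j²(3 2 5; 0 -1 1) = Δ·Π!·Σ² = 8/231  (sign +1)
combine: 4πI² = 385·10/231·8/231 = 400/693
take √, sign -1: I = -0.21431790
No selection rule forces the value: the integral is nonzero (none).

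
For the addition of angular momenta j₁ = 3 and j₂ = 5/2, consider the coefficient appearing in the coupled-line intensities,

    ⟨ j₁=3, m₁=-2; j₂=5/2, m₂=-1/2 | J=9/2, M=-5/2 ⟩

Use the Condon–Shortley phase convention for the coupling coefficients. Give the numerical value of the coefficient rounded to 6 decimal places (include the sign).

j₁+j₂−J=1  J+j₁−j₂=5  J−j₁+j₂=4  j₁+j₂+J+1=11
(j₁±m₁, j₂±m₂, J±M) = (1,5,2,3,2,7)
P² = 115200/11
sum k=0..1:
  [0] +1/480 = 1/480
  [1] −1/144 = -1/144
S = -7/1440
C² = P²·S² = 49/198 ; C = -0.497468

−√(49/198) ≈ -0.497468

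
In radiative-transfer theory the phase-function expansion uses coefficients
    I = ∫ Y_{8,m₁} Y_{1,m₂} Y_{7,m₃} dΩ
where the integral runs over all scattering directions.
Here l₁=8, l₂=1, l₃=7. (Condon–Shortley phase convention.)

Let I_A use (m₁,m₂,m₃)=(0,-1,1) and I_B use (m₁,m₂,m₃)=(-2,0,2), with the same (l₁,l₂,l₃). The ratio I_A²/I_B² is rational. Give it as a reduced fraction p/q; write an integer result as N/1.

7/15

Shared (l₁,l₂,l₃)=(8,1,7): N and (l;000)² cancel in I_A²/I_B².
A: Δ = 2!·14!·0!/17! = 1/2040; Racah Σ t=0..0: t=0:+1/58060800 = 1/58060800; ⇒ 3j(8 1 7; 0 -1 1)² = 7/510, sgn +1
B: Δ = 2!·14!·0!/17! = 1/2040; Racah Σ t=1..1: t=1:−1/43545600 = -1/43545600; ⇒ 3j(8 1 7; -2 0 2)² = 1/34, sgn +1
I_A²/I_B² = (7/510)/(1/34) = 7/15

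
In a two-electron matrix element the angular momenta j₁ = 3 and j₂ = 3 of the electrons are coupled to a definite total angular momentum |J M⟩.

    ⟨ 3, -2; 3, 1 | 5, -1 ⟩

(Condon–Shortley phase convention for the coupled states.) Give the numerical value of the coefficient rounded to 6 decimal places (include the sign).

-0.566947  (= −√(9/28))

triangle: 1!×5!×5!/12! = 14400/479001600
(j±m)!: 1!×5!×4!×2!×4!×6! = 99532800
prefactor² = (2J+1)×Δ×N² = 230400/7
  k=0: +1/(0!×1!×5!×4!×0!×1!) = 1/2880
  k=1: −1/(1!×0!×4!×3!×1!×2!) = -1/288
Σ = -1/320  ⇒  CG² = 230400/7×(-1/320)² = 9/28
CG = −√(9/28) = -0.566947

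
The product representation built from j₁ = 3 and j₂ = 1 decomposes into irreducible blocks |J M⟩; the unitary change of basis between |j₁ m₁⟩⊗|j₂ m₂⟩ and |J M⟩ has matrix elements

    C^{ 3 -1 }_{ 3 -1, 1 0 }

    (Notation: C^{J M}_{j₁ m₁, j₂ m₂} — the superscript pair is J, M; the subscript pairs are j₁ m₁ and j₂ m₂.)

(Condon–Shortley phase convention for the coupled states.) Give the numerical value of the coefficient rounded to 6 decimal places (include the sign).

√[7·1!5!1!/8! · 2!4!1!1!2!4!] = √(48)
  +(−1)^0/∏(0,1,4,1,1,0)! = 1/24  (running 1/24)
  +(−1)^1/∏(1,0,3,0,2,1)! = -1/12  (running -1/24)
⟨..|..⟩ = √(48)·(-1/24) = -0.288675

−√(1/12) = -0.288675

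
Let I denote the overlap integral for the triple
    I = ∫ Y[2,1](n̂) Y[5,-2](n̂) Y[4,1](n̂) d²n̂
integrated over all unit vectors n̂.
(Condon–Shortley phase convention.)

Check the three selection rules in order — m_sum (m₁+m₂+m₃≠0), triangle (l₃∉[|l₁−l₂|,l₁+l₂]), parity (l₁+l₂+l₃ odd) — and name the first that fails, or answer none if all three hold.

m₁+m₂+m₃ = 1 − 2 + 1 = 0  ✓
triangle: |2−5|=3 ≤ l₃=4 ≤ 2+5=7  ✓
parity: l₁+l₂+l₃ = 11 is odd  ✗

parity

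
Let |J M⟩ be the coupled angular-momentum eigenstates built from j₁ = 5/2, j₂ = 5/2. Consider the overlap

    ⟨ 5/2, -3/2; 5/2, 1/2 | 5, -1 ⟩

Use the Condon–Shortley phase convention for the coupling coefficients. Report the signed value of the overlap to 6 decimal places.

√[11·0!5!5!/11! · 1!4!3!2!4!6!] = √(138240/7)
  +(−1)^0/∏(0,0,4,3,1,2)! = 1/288  (running 1/288)
⟨..|..⟩ = √(138240/7)·(1/288) = +0.487950

+0.487950  (= +√(5/21))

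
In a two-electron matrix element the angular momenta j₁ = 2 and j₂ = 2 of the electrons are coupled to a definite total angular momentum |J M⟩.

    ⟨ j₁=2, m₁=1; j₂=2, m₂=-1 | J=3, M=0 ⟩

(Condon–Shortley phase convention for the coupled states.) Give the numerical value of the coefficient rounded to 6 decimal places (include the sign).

√[7·1!3!3!/8! · 3!1!1!3!3!3!] = √(81/10)
  +(−1)^0/∏(0,1,1,1,2,2)! = 1/4  (running 1/4)
  +(−1)^1/∏(1,0,0,0,3,3)! = -1/36  (running 2/9)
⟨..|..⟩ = √(81/10)·(2/9) = +0.632456

+√(2/5) = +0.632456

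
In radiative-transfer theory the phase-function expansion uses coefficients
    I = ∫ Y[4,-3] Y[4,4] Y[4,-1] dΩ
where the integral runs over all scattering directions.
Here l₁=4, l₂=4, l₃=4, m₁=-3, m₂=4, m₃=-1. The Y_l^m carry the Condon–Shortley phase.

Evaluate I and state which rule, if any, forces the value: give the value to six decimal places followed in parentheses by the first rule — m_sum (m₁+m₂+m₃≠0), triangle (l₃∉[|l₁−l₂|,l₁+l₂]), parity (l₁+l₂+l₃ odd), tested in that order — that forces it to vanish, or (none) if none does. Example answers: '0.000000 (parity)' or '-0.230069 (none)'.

-0.168431 (none)

Checks pass: Σm=0; 12 even; l₃=4∈[0,8].
(2·4+1)(2·4+1)(2·4+1) = 729
Δ: 4! 4! 4! / 13! → 1/450450
sum: t=0:+1/13824 t=1:−1/216 t=2:+1/64 t=3:−1/216 t=4:+1/13824 = 5/768
3j²(4 4 4; 0 0 0) = Δ·Π!·Σ² = 18/1001  (sign +1)
sum: t=4:+1/3456 = 1/3456
3j²(4 4 4; -3 4 -1) = Δ·Π!·Σ² = 35/1287  (sign -1)
combine: 4πI² = 729·18/1001·35/1287 = 7290/20449
take √, sign -1: I = -0.16843130
No selection rule forces the value: the integral is nonzero (none).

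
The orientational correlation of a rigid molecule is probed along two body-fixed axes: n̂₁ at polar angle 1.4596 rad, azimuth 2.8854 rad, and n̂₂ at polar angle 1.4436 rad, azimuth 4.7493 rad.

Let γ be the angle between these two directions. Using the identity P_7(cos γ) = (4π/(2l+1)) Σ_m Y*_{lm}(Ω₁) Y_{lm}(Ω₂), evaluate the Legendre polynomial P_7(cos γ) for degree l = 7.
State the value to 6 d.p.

Addition theorem: P_7(cos γ) = (4π/15) Σ_m Y*_{lm}(Ω₁) Y_{lm}(Ω₂), m = −7…7:
  m=-7: Y*=+0.105685+0.467010i  Y=-0.120714-0.456756i  product +0.200552-0.104647i
  m=-6: Y*=+0.006728-0.199929i  Y=-0.220545+0.049658i  product +0.008444+0.044427i
  m=-5: Y*=+0.085392-0.286329i  Y=-0.051132-0.273905i  product -0.082793-0.008749i
  m=-4: Y*=-0.117156+0.192802i  Y=-0.248773+0.036999i  product +0.022012-0.052299i
  m=-3: Y*=-0.172454+0.166748i  Y=-0.023565-0.211938i  product +0.039404+0.032620i
  m=-2: Y*=+0.204267-0.114899i  Y=-0.258371+0.019108i  product -0.050581+0.033590i
  m=-1: Y*=+0.209517-0.054883i  Y=-0.006907-0.187032i  product -0.011712-0.038807i
  m=+0: Y*=-0.236605-0.000000i  Y=-0.260805+0.000000i  product +0.061708+0.000000i
  m=+1: Y*=-0.209517-0.054883i  Y=+0.006907-0.187032i  product -0.011712+0.038807i
  m=+2: Y*=+0.204267+0.114899i  Y=-0.258371-0.019108i  product -0.050581-0.033590i
  m=+3: Y*=+0.172454+0.166748i  Y=+0.023565-0.211938i  product +0.039404-0.032620i
  m=+4: Y*=-0.117156-0.192802i  Y=-0.248773-0.036999i  product +0.022012+0.052299i
  m=+5: Y*=-0.085392-0.286329i  Y=+0.051132-0.273905i  product -0.082793+0.008749i
  m=+6: Y*=+0.006728+0.199929i  Y=-0.220545-0.049658i  product +0.008444-0.044427i
  m=+7: Y*=-0.105685+0.467010i  Y=+0.120714-0.456756i  product +0.200552+0.104647i
Accumulated sum +0.312359+0.000000i; after 4π/(2l+1) scaling, +0.261681+0.000000i ⇒ P_7 = 0.261681

0.261681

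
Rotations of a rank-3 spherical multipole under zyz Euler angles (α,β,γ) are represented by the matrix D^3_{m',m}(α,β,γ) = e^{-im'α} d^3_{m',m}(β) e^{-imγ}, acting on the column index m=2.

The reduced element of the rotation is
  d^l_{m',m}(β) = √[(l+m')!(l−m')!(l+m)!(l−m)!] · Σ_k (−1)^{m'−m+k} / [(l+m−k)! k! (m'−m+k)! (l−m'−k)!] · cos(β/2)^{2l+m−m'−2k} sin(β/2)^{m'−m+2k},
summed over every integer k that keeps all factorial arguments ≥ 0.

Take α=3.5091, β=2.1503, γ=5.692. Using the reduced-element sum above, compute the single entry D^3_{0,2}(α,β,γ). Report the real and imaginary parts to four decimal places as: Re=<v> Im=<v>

First d^3_{0,2}(β=2.1503), then the phase factors e^{-i(0)α} and e^{-i(2)γ}:
Half-angle: c=0.475600, s=0.879662. N=√(6·6·120·1)=65.726707
k: max(0,(2)−(0))=2 … min(3+(2),3−(0))=3
  k=2: (−1)^0·65.7267/(12)·0.4756^4·0.8797^2 = +0.216850
  k=3: (−1)^1·65.7267/(12)·0.4756^2·0.8797^4 = -0.741835
d^3_{0,2}(2.1503) = +0.216850 -0.741835 = -0.524984
D = (+1.000000+0.000000i)·(-0.524984)·(+0.378732+0.925506i) = -0.198828-0.485876i

Re=-0.1988 Im=-0.4859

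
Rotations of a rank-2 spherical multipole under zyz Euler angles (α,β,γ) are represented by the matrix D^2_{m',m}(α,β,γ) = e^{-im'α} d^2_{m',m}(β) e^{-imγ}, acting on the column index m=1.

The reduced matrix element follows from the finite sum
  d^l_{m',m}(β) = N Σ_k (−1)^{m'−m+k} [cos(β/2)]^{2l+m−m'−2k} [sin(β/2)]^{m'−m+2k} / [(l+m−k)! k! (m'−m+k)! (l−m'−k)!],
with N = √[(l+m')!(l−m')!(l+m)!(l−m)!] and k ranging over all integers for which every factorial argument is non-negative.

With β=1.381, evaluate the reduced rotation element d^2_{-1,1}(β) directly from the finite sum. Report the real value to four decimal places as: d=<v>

d=0.5587

d^2_{-1,1}(β=1.3810) via the finite sum:
c=cos(1.381000/2)=0.770928, s=sin(1.381000/2)=0.636923; N=√[1·6·6·1]=6.000000
k∈{2,3} keeps every argument non-negative
  k=2: (−1)^0·6.0000/(2)·0.7709^2·0.6369^2 = +0.723306
  k=3: (−1)^1·6.0000/(6)·0.7709^0·0.6369^4 = -0.164569
d^2_{-1,1}(1.3810) = +0.723306 -0.164569 = +0.558737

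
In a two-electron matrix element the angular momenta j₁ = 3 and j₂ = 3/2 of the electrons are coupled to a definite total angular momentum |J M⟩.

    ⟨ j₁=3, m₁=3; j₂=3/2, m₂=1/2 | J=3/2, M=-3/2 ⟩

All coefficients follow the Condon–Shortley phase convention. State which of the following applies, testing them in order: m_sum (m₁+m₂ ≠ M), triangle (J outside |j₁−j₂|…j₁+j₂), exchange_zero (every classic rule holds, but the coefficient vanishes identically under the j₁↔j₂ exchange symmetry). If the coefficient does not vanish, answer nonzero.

m_sum

m-sum: m₁+m₂ = 3+1/2 = 7/2, M = -3/2  ✗ ⇒ coefficient is 0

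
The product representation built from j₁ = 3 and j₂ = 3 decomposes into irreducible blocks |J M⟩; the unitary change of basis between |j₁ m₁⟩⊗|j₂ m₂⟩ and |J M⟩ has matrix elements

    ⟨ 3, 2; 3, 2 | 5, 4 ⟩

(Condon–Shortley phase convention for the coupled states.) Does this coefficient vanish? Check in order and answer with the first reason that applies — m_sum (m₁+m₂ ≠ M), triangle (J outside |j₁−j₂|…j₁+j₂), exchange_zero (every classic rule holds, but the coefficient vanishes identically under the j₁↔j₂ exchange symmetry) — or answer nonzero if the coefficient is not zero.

m-sum: m₁+m₂ = 2+2 = 4, M = 4  ✓
triangle: |j₁−j₂| = 0 ≤ J = 5 ≤ j₁+j₂ = 6  ✓
exchange: j₁=j₂ and m₁=m₂, and (−1)^(j₁+j₂−J) = (−1)^1 = −1 forces ⟨j₁m₁;j₂m₂|JM⟩ = −⟨j₂m₂;j₁m₁|JM⟩ = −⟨j₁m₁;j₂m₂|JM⟩ ⇒ the coefficient vanishes identically
Racah sum check: Σ_k collapses to 0 ⇒ CG = 0

exchange_zero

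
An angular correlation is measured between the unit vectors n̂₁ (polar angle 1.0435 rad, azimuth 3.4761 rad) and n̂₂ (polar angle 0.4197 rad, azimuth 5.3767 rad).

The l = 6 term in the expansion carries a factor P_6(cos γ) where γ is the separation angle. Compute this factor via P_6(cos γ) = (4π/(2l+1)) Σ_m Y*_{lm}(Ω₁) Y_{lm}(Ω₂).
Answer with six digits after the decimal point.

0.214865

Expand P_6 via completeness: Σ_{m} conj(Y_{6,m}) at Ω₁ times Y_{6,m} at Ω₂ —
  m=-6: Y*=(-0.085014, 0.182353)  Y=(0.001469, -0.001653)  product (0.000177, 0.000408)
  m=-5: Y*=(0.041219, -0.403737)  Y=(-0.003073, -0.016892)  product (-0.006947, 0.000544)
  m=-4: Y*=(0.081941, 0.345651)  Y=(-0.071153, -0.037437)  product (0.007110, -0.027662)
  m=-3: Y*=(0.024404, 0.038303)  Y=(-0.226663, 0.101803)  product (-0.009431, -0.006197)
  m=-2: Y*=(-0.275121, -0.217525)  Y=(-0.115940, 0.469351)  product (0.133993, -0.103908)
  m=-1: Y*=(0.081306, 0.028259)  Y=(0.277138, 0.353928)  product (0.012531, 0.036608)
  m=+0: Y*=(0.326805, -0.000000)  Y=(-0.160912, 0.000000)  product (-0.052587, 0.000000)
  m=+1: Y*=(-0.081306, 0.028259)  Y=(-0.277138, 0.353928)  product (0.012531, -0.036608)
  m=+2: Y*=(-0.275121, 0.217525)  Y=(-0.115940, -0.469351)  product (0.133993, 0.103908)
  m=+3: Y*=(-0.024404, 0.038303)  Y=(0.226663, 0.101803)  product (-0.009431, 0.006197)
  m=+4: Y*=(0.081941, -0.345651)  Y=(-0.071153, 0.037437)  product (0.007110, 0.027662)
  m=+5: Y*=(-0.041219, -0.403737)  Y=(0.003073, -0.016892)  product (-0.006947, -0.000544)
  m=+6: Y*=(-0.085014, -0.182353)  Y=(0.001469, 0.001653)  product (0.000177, -0.000408)
Accumulated sum (0.222280, -0.000000); after 4π/(2l+1) scaling, (0.214865, -0.000000) ⇒ P_6 = 0.214865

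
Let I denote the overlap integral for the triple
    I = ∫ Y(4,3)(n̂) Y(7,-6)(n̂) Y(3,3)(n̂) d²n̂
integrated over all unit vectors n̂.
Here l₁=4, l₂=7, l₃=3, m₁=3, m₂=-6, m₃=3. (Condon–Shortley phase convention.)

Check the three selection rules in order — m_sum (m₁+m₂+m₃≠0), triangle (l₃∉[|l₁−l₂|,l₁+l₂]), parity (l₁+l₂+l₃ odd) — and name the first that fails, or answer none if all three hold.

none

Σmᵢ = 0  ✓
l₃∈[|l₁−l₂|,l₁+l₂]=[3,11], have l₃=3  ✓
Σlᵢ = 14 ⇒ even  ✓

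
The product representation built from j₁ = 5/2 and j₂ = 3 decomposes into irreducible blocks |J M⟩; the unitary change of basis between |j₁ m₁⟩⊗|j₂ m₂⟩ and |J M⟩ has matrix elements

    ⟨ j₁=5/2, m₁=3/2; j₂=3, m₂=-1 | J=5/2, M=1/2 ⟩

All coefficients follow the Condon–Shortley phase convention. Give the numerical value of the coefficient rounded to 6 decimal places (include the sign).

triangle: 3!·2!·3!/9! = 72/362880
(j±m)!: 4!·1!·2!·4!·3!·2! = 13824
prefactor² = (2J+1)·Δ·N² = 576/35
  k=0: +1/(0!·3!·1!·2!·1!·1!) = 1/12
  k=1: −1/(1!·2!·0!·1!·2!·2!) = -1/8
Σ = -1/24  ⇒  CG² = 576/35·(-1/24)² = 1/35
CG = −√(1/35) = -0.169031

−√(1/35) = -0.169031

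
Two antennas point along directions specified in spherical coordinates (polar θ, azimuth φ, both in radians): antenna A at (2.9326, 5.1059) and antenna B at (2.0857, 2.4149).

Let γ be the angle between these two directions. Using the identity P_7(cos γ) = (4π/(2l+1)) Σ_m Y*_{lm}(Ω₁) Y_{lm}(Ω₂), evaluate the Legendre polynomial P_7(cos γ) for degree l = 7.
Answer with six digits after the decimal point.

-0.192455

Addition theorem: P_7(cos γ) = (4π/15) Σ_m Y*_{lm}(Ω₁) Y_{lm}(Ω₂), m = −7…7:
  term(m=-7) = (0.000002, -0.000000)   from Y*(Ω₁)=(-0.000003, -0.000008), Y(Ω₂)=(-0.069189, 0.176052)
  term(m=-6) = (-0.000053, -0.000025)   from Y*(Ω₁)=(-0.000104, 0.000103), Y(Ω₂)=(0.138159, 0.375879)
  term(m=-5) = (0.000401, 0.000494)   from Y*(Ω₁)=(0.001488, 0.000624), Y(Ω₂)=(0.347688, 0.186289)
  term(m=-4) = (-0.000091, -0.000387)   from Y*(Ω₁)=(0.000041, -0.012558), Y(Ω₂)=(0.030776, -0.007363)
  term(m=-3) = (0.005094, -0.022887)   from Y*(Ω₁)=(-0.064690, 0.026611), Y(Ω₂)=(-0.191827, 0.274883)
  term(m=-2) = (-0.031716, 0.040065)   from Y*(Ω₁)=(0.189248, 0.189863), Y(Ω₂)=(0.022329, 0.189305)
  term(m=-1) = (-0.147419, 0.071319)   from Y*(Ω₁)=(0.237998, -0.573262), Y(Ω₂)=(-0.197185, -0.175294)
  term(m=+0) = (0.117838, 0.000000)   from Y*(Ω₁)=(-0.518927, -0.000000), Y(Ω₂)=(-0.227080, 0.000000)
  term(m=+1) = (-0.147419, -0.071319)   from Y*(Ω₁)=(-0.237998, -0.573262), Y(Ω₂)=(0.197185, -0.175294)
  term(m=+2) = (-0.031716, -0.040065)   from Y*(Ω₁)=(0.189248, -0.189863), Y(Ω₂)=(0.022329, -0.189305)
  term(m=+3) = (0.005094, 0.022887)   from Y*(Ω₁)=(0.064690, 0.026611), Y(Ω₂)=(0.191827, 0.274883)
  term(m=+4) = (-0.000091, 0.000387)   from Y*(Ω₁)=(0.000041, 0.012558), Y(Ω₂)=(0.030776, 0.007363)
  term(m=+5) = (0.000401, -0.000494)   from Y*(Ω₁)=(-0.001488, 0.000624), Y(Ω₂)=(-0.347688, 0.186289)
  term(m=+6) = (-0.000053, 0.000025)   from Y*(Ω₁)=(-0.000104, -0.000103), Y(Ω₂)=(0.138159, -0.375879)
  term(m=+7) = (0.000002, 0.000000)   from Y*(Ω₁)=(0.000003, -0.000008), Y(Ω₂)=(0.069189, 0.176052)
Σ over m = (-0.229726, 0.000000); ×(4π/15) → (-0.192455, 0.000000). Real part: -0.192455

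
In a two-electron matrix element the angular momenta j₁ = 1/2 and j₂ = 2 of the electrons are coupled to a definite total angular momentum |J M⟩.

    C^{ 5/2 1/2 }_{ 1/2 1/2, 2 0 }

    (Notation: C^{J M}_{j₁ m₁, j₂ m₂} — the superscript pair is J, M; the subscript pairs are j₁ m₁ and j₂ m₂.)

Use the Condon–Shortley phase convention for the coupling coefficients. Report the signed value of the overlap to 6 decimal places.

√[6·0!1!4!/6! · 1!0!2!2!3!2!] = √(48/5)
  +(−1)^0/∏(0,0,0,2,1,2)! = 1/4  (running 1/4)
⟨..|..⟩ = √(48/5)·(1/4) = +0.774597

+0.774597  (= +√(3/5))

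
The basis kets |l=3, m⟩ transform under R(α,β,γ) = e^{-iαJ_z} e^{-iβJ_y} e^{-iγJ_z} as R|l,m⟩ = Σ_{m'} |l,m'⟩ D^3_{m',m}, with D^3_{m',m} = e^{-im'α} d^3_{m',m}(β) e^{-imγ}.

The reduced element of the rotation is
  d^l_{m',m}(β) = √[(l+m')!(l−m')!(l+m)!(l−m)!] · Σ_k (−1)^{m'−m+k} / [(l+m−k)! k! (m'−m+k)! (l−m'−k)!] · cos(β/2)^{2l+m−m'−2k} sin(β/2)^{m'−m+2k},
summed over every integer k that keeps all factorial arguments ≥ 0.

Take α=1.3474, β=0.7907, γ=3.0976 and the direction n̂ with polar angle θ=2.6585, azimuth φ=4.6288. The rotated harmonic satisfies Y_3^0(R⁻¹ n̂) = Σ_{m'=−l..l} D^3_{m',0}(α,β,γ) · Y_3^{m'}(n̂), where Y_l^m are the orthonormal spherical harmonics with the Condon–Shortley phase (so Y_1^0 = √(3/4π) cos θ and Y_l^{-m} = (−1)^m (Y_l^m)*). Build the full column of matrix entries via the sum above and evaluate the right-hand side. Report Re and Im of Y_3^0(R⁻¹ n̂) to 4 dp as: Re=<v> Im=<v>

Need the full column D^3_{m',0} for m'=−3..3 at α=1.3474, β=0.7907, γ=3.0976.
cos(β/2)=0.922862, sin(β/2)=0.385131
d^3_{-3,0}: single k=3 term ⇒ +0.200794;  D = -0.124720-0.157363i
d^3_{-2,0}: k∈[2..3] ⇒ +0.589284 -0.102629 = +0.486655;  D = -0.438884+0.210272i
d^3_{-1,0}: k∈[1..3] ⇒ +0.893064 -0.466604 +0.027088 = +0.453548;  D = +0.100480+0.442278i
d^3_{0,0}: k∈[0..3] ⇒ +0.617760 -0.968293 +0.168636 -0.003263 = -0.185159;  D = -0.185159+0.000000i
d^3_{1,0}: k∈[0..2] ⇒ -0.893064 +0.466604 -0.027088 = -0.453548;  D = -0.100480+0.442278i
d^3_{2,0}: k∈[0..1] ⇒ +0.589284 -0.102629 = +0.486655;  D = -0.438884-0.210272i
d^3_{3,0}: single k=0 term ⇒ -0.200794;  D = +0.124720-0.157363i
Y_3^{m'}(θ=2.6585,φ=4.6288) and Σ D·Y over m':
  (-0.1247-0.1574i)·(+0.0104-0.0405i)  (-0.4389+0.2103i)·(+0.1926+0.0325i)  (+0.1005+0.4423i)·(-0.0366+0.4370i)  (-0.1852+0.0000i)·(-0.3044+0.0000i)  (-0.1005+0.4423i)·(+0.0366+0.4370i)  (-0.4389-0.2103i)·(+0.1926-0.0325i)  (+0.1247-0.1574i)·(-0.0104-0.0405i)
Y_3^0(R⁻¹ n̂) = -0.535574-0.000000i

Re=-0.5356 Im=0.0000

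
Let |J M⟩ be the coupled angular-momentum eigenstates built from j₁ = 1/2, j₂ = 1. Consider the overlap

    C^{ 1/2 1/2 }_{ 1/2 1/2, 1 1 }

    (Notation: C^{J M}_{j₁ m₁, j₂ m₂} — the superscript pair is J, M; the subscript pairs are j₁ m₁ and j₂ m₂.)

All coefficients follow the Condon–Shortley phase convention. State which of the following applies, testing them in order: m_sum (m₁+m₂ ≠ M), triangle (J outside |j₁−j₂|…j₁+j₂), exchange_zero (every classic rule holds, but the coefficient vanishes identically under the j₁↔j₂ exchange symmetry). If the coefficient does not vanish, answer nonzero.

m_sum

m-sum: m₁+m₂ = 1/2+1 = 3/2, M = 1/2  ✗ ⇒ coefficient is 0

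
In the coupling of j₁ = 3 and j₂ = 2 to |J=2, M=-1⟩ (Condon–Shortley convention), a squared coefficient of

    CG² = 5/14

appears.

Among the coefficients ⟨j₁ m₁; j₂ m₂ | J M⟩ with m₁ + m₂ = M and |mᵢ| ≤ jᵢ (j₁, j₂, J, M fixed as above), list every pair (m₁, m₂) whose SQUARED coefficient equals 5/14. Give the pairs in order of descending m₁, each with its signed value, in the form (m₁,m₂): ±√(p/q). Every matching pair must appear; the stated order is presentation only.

(-3,2): −√(5/14)

Admissible pairs with m₁+m₂ = M = -1: (-3,2), (-2,1), (-1,0), (0,-1), (1,-2)
  (m₁,m₂)=(1,-2): CG² = 3/14, CG = +√(3/14)
  (m₁,m₂)=(0,-1): CG² = 2/7, CG = −√(2/7)
  (m₁,m₂)=(-1,0): CG² = 1/7, CG = +√(1/7)
  (m₁,m₂)=(-2,1): CG² = 0/1, CG = 0
  (m₁,m₂)=(-3,2): CG² = 5/14, CG = −√(5/14)   ← matches the target
Pairs with CG² = 5/14: (-3,2): −√(5/14)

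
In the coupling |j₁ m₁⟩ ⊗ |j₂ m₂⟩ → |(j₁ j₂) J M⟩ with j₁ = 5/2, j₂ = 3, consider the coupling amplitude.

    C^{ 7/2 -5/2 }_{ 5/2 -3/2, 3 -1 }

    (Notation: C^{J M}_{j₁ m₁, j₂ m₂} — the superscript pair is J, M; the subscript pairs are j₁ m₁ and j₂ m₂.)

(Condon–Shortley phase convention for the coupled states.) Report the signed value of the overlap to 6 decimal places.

triangle: 2!×3!×4!/10! = 288/3628800
(j±m)!: 1!×4!×2!×4!×1!×6! = 829440
prefactor² = (2J+1)×Δ×N² = 18432/35
  k=1: −1/(1!×1!×3!×1!×0!×3!) = -1/36
  k=2: +1/(2!×0!×2!×0!×1!×4!) = 1/96
Σ = -5/288  ⇒  CG² = 18432/35×(-5/288)² = 10/63
CG = −√(10/63) = -0.398410

-0.398410  (= −√(10/63))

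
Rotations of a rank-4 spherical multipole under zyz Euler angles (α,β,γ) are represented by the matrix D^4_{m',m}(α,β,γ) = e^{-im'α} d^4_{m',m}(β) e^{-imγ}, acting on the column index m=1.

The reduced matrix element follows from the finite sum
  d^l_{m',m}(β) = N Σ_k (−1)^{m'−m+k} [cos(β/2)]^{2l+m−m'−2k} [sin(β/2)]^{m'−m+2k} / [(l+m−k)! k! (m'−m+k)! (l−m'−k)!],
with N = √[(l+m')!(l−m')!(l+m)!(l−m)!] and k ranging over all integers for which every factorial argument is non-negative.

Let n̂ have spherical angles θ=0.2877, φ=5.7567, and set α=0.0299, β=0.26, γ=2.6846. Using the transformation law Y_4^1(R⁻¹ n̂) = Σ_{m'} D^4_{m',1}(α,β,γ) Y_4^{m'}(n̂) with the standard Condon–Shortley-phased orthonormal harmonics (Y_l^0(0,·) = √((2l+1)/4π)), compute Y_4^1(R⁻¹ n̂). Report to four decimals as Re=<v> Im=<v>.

Need the full column D^4_{m',1} for m'=−4..4 at α=0.0299, β=0.2600, γ=2.6846.
cos(β/2)=0.991562, sin(β/2)=0.129634
d^4_{-4,1}: single k=5 term ⇒ +0.000267;  D = -0.000224-0.000146i
d^4_{-3,1}: k∈[4..5] ⇒ +0.003611 -0.000037 = +0.003574;  D = -0.003053-0.001858i
d^4_{-2,1}: k∈[3..5] ⇒ +0.029531 -0.000757 +0.000003 = +0.028776;  D = -0.025018-0.014218i
d^4_{-1,1}: k∈[2..5] ⇒ +0.159719 -0.008190 +0.000070 -0.000000 = +0.151599;  D = -0.133982-0.070931i
d^4_{0,1}: k∈[1..4] ⇒ +0.546353 -0.056030 +0.000958 -0.000003 = +0.491277;  D = -0.440864-0.216777i
d^4_{1,1}: k∈[0..3] ⇒ +0.934456 -0.239579 +0.008190 -0.000047 = +0.703020;  D = -0.639870-0.291209i
d^4_{2,1}: k∈[0..2] ⇒ -0.518316 +0.044296 -0.000505 = -0.474525;  D = +0.437583+0.183561i
d^4_{3,1}: k∈[0..1] ⇒ +0.126773 -0.003611 = +0.123162;  D = -0.114947-0.044226i
d^4_{4,1}: single k=0 term ⇒ -0.015626;  D = +0.014745+0.005173i
Y_4^{m'}(θ=0.2877,φ=5.7567) and Σ D·Y over m':
  (-0.0002-0.0001i)·(-0.0015+0.0025i)  (-0.0031-0.0019i)·(-0.0002+0.0274i)  (-0.0250-0.0142i)·(+0.0725+0.1272i)  (-0.1340-0.0709i)·(+0.3824+0.2223i)  (-0.4409-0.2168i)·(+0.5296+0.0000i)  (-0.6399-0.2912i)·(-0.3824+0.2223i)  (+0.4376+0.1836i)·(+0.0725-0.1272i)  (-0.1149-0.0442i)·(+0.0002+0.0274i)  (+0.0147+0.0052i)·(-0.0015-0.0025i)
Y_4^1(R⁻¹ n̂) = +0.096772-0.252440i

Re=0.0968 Im=-0.2524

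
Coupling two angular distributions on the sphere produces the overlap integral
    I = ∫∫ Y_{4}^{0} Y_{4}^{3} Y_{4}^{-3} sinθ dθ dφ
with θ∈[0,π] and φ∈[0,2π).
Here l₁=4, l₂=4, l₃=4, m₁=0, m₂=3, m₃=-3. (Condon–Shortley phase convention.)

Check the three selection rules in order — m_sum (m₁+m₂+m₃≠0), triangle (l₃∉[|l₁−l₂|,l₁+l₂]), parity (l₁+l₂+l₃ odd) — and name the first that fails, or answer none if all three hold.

azimuthal sum: 0 + 3 − 3 = 0  ✓
0 ≤ 4 ≤ 8 (triangle on l)  ✓
L = 4 + 4 + 4 = 12 (even)  ✓

none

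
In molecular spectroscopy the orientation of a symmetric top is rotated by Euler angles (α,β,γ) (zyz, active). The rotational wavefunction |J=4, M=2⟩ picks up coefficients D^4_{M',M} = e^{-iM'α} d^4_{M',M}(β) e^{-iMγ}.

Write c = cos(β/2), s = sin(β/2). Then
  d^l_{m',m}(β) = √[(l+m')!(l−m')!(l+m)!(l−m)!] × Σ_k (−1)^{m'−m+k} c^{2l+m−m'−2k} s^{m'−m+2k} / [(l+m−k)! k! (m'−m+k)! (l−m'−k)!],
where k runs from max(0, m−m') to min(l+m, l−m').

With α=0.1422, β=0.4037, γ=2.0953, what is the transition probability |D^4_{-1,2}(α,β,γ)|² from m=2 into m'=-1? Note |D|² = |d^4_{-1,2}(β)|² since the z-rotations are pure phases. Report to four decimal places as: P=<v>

First d^4_{-1,2}(β=0.4037), then the phase factors e^{-i(-1)α} and e^{-i(2)γ}:
Half-angle: c=0.979697, s=0.200482. N=√(6·120·720·2)=1018.233765
k: max(0,(2)−(-1))=3 … min(4+(2),4−(-1))=5
  k=3: (−1)^0·1018.2338/(72)·0.9797^5·0.2005^3 = +0.102849
  k=4: (−1)^1·1018.2338/(48)·0.9797^3·0.2005^5 = -0.006460
  k=5: (−1)^2·1018.2338/(240)·0.9797^1·0.2005^7 = +0.000054
d^4_{-1,2}(0.4037) = +0.102849 -0.006460 +0.000054 = +0.096443
|D^4_{-1,2}|² = |d^4_{-1,2}(β)|² = (+0.096443)² = 0.009301 (the z-rotation phases have unit modulus)

P=0.0093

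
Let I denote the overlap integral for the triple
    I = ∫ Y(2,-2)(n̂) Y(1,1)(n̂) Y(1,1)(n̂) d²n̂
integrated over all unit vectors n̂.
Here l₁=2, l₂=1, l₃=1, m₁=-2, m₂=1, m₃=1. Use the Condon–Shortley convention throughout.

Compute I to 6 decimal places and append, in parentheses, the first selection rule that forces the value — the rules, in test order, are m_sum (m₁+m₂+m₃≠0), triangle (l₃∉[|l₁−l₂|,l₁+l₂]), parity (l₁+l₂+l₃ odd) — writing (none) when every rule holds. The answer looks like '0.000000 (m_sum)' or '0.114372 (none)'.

Rules hold: Σm=0, L=4 even, 1≤1≤3.
N = 5·3·3 = 45
Δ = 2!·2!·0!/5! = 1/30
Racah Σ t=1..1: t=1:−1/1 = -1/1
⇒ 3j(2 1 1; 0 0 0)² = 2/15, sgn +1
Racah Σ t=2..2: t=2:+1/4 = 1/4
⇒ 3j(2 1 1; -2 1 1)² = 1/5, sgn +1
4πI² = N·(3j₀)²·(3jₘ)² = 6/5
I = +1·√(1.2/4π) = 0.30901936
No selection rule forces the value: the integral is nonzero (none).

0.309019 (none)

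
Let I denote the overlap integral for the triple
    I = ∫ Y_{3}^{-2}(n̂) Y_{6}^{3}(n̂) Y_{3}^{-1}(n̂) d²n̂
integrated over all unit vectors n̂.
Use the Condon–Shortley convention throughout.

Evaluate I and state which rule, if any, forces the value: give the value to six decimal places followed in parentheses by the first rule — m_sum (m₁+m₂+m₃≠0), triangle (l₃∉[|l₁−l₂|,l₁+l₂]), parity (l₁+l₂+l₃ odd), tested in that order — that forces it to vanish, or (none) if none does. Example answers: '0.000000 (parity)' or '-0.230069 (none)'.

Checks pass: Σm=0; 12 even; l₃=3∈[3,9].
(2·3+1)(2·6+1)(2·3+1) = 637
Δ: 6! 0! 6! / 13! → 1/12012
sum: t=3:−1/1296 = -1/1296
3j²(3 6 3; 0 0 0) = Δ·Π!·Σ² = 100/3003  (sign +1)
sum: t=5:−1/5760 = -1/5760
3j²(3 6 3; -2 3 -1) = Δ·Π!·Σ² = 9/286  (sign -1)
combine: 4πI² = 637·100/3003·9/286 = 1050/1573
take √, sign -1: I = -0.23047581
No selection rule forces the value: the integral is nonzero (none).

-0.230476 (none)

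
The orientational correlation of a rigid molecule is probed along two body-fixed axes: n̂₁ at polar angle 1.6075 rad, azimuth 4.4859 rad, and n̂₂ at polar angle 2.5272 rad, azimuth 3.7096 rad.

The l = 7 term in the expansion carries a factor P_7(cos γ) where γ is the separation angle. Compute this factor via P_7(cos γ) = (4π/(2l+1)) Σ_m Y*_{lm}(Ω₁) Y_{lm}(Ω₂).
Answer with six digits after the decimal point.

0.088413

Addition theorem: P_7(cos γ) = (4π/15) Σ_m Y*_{lm}(Ω₁) Y_{lm}(Ω₂), m = −7…7:
  m=-7: Y*=+0.497634-0.007279i  Y=+0.007104-0.007838i  product +0.003478-0.003952i
  m=-6: Y*=+0.014379-0.066850i  Y=+0.054123-0.014772i  product -0.000209-0.003831i
  m=-5: Y*=+0.325323+0.152501i  Y=+0.171295+0.053280i  product +0.047601+0.043456i
  m=-4: Y*=+0.049416-0.063040i  Y=+0.242660+0.287376i  product +0.030108-0.001096i
  m=-3: Y*=+0.201989+0.250055i  Y=+0.063857+0.476476i  product -0.106247+0.112211i
  m=-2: Y*=+0.076568-0.037268i  Y=-0.094933+0.204412i  product +0.000349+0.019189i
  m=-1: Y*=+0.069076+0.299753i  Y=+0.243358-0.155302i  product +0.063362+0.062220i
  m=+0: Y*=+0.086641-0.000000i  Y=+0.330686+0.000000i  product +0.028651+0.000000i
  m=+1: Y*=-0.069076+0.299753i  Y=-0.243358-0.155302i  product +0.063362-0.062220i
  m=+2: Y*=+0.076568+0.037268i  Y=-0.094933-0.204412i  product +0.000349-0.019189i
  m=+3: Y*=-0.201989+0.250055i  Y=-0.063857+0.476476i  product -0.106247-0.112211i
  m=+4: Y*=+0.049416+0.063040i  Y=+0.242660-0.287376i  product +0.030108+0.001096i
  m=+5: Y*=-0.325323+0.152501i  Y=-0.171295+0.053280i  product +0.047601-0.043456i
  m=+6: Y*=+0.014379+0.066850i  Y=+0.054123+0.014772i  product -0.000209+0.003831i
  m=+7: Y*=-0.497634-0.007279i  Y=-0.007104-0.007838i  product +0.003478+0.003952i
Σ over m = +0.105535-0.000000i; ×(4π/15) → +0.088413-0.000000i. Real part: 0.088413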